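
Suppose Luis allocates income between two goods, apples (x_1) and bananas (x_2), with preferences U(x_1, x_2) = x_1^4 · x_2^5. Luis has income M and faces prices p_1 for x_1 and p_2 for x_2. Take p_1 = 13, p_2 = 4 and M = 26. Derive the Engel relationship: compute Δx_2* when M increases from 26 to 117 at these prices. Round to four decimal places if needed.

Δx_2* = 12.6389

Tangency: MRS = (4/5)·x_2/x_1 = p_1/p_2.
So 4·p_2·x_2 = 5·p_1·x_1; combined with the budget, a share 4/9 of income goes to x_1.
Demand: x_1*(p_1,p_2,M) = 4/9·M/p_1 and x_2* = 5/9·M/p_2.
At p_1=13, p_2=4, M=26: x_2* = 5/9·26/4 = 3.6111.
At M' = 117: x_2* = 16.25. Change: 16.25 − 3.6111 = 12.6389.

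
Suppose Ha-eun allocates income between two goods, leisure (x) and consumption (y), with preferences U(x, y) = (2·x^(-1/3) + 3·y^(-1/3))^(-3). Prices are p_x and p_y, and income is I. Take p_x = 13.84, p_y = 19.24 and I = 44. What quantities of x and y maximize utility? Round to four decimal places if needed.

MRS = MU_x/MU_y = (2/3)·(y/x)^(4/3). Set equal to p_x/p_y.
Solve for the ratio: y/x = [(3/2)·p_x/p_y]^(0.75).
Substitute y = (y/x)·x into the budget: x* = I/(p_x + p_y·(y/x)).
Numerically y/x = 1.058685, so x* = 44/(13.84 + 19.24·1.058685) = 1.2862 and y* = 1.058685·1.2862 = 1.3617.

x* = 1.2862, y* = 1.3617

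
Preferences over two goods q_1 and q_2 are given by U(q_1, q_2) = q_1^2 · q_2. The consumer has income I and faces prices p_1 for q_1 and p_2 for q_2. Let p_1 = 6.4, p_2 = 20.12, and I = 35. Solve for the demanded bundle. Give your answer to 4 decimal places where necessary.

Demand: q_1*(p_1,p_2,I) = 2/3·I/p_1 and q_2* = 1/3·I/p_2.
At p_1=6.4, p_2=20.12, I=35: q_1* = 2/3·35/6.4 = 3.6458, q_2* = 0.5799.

q_1* = 3.6458, q_2* = 0.5799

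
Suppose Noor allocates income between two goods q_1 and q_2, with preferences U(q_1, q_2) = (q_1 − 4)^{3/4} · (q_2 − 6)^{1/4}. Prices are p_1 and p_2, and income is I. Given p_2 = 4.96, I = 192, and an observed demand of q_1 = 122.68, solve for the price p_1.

p_1 = 1

MRS = 3·(q_2−6)/(q_1−4). Tangency with p_1/p_2 gives q_2−6 = (1/3)·(p_1/p_2)·(q_1−4).
After buying the subsistence bundle (4, 6), a share 0.75 of the remaining income goes to q_1: q_1* = 4 + 0.75·(I − 4p_1 − 6p_2)/p_1.
Set q_1* = 122.68 in the demand function and solve for p_1: p_1 = 1.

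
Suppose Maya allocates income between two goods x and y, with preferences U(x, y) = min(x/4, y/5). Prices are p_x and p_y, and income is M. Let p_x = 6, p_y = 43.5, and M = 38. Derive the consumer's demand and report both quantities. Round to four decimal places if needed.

Leontief preferences: the optimum is at the kink where x/4 = y/5, i.e. y = (5/4)·x.
Budget: p_x·x + p_y·(5/4)·x = M, so (4·p_x + 5·p_y)·x = 4·M.
Demand: x*(p_x,p_y,M) = 4·M/(4·p_x + 5·p_y), y* = 5·M/(4·p_x + 5·p_y).
Here 4·6 + 5·43.5 = 241.5, giving x* = 0.6294 and y* = 0.7867.

x* = 0.6294, y* = 0.7867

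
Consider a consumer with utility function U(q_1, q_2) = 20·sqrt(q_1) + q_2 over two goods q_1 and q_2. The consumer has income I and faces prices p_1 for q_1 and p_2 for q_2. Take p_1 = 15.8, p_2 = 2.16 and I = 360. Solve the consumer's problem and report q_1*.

q_1* = 1.8689

Plugging in: q_1* = (10·2.16/15.8)² = 1.8689.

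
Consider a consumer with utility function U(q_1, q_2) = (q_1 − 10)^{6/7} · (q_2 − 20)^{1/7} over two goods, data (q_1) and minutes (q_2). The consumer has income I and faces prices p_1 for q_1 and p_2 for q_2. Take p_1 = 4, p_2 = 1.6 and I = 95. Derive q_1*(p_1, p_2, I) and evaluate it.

Let q_1' = q_1−10, q_2' = q_2−20. MRS = 6·q_2'/q_1' = p_1/p_2.
Substituting into the budget: q_1* = 10 + 6/7·(I − 10·p_1 − 20·p_2)/p_1, and q_2* = 20 + 1/7·(…)/p_2.
Discretionary income = 95 − 10·4 − 20·1.6 = 23; q_1* = 10 + 6/7·23/4 = 14.9286.

q_1* = 14.9286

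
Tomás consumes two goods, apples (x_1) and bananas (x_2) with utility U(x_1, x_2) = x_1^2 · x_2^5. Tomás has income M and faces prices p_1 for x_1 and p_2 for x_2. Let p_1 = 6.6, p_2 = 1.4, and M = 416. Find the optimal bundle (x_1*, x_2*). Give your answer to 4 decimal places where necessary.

x_1* = 18.0087, x_2* = 212.2449

Demand: x_1*(p_1,p_2,M) = 2/7·M/p_1 and x_2* = 5/7·M/p_2.
At p_1=6.6, p_2=1.4, M=416: x_1* = 2/7·416/6.6 = 18.0087, x_2* = 212.2449.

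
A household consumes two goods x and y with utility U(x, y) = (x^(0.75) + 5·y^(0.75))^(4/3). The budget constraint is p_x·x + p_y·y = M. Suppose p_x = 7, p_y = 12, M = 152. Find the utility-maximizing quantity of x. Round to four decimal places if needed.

x* = 0.1736

MU_x ∝ x^(-0.25), MU_y ∝ 5·y^(-0.25), so MRS = (1/5)·(y/x)^(0.25) = p_x/p_y.
Solve for the ratio: y/x = [5·p_x/p_y]^(4).
With the ratio pinned down, the budget gives x* = M/(p_x + p_y·(y/x)) and y* = (y/x)·x*.
Numerically y/x = 72.368104, so x* = 152/(7 + 12·72.368104) = 0.1736.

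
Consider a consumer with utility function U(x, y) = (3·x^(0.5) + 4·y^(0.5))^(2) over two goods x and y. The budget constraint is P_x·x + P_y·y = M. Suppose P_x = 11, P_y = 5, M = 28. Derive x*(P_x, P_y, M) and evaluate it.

MRS = MU_x/MU_y = (3/4)·(y/x)^(0.5). Set equal to P_x/P_y.
Hence y/x = ((4/3)·P_x/P_y)^(1/(0.5)), i.e. raised to the 2 power.
With the ratio pinned down, the budget gives x* = M/(P_x + P_y·(y/x)) and y* = (y/x)·x*.
Numerically y/x = 8.604444, so x* = 28/(11 + 5·8.604444) = 0.5183.

x* = 0.5183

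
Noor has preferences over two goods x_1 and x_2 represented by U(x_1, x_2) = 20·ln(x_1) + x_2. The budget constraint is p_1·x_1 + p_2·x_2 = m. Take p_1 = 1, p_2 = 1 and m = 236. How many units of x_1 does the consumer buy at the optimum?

MU_x_1 = 20/x_1, MU_x_2 = 1. Tangency: 20/x_1 = p_1/p_2.
So x_1*(p_1,p_2) = 20·p_2/p_1, independent of income; and x_2* = (m − 20·p_2)/p_2.
At the given prices: x_1* = 20·1/1 = 20.

x_1* = 20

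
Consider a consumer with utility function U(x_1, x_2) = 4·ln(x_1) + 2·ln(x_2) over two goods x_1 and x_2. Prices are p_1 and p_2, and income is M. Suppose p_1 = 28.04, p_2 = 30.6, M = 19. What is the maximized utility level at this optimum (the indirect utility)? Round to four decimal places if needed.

Demand: x_1*(p_1,p_2,M) = 2/3·M/p_1 and x_2* = 1/3·M/p_2.
At p_1=28.04, p_2=30.6, M=19: x_1* = 2/3·19/28.04 = 0.4517, x_2* = 0.207.
Utility at the optimum: U(0.4517, 0.207) = -6.329.

V = -6.329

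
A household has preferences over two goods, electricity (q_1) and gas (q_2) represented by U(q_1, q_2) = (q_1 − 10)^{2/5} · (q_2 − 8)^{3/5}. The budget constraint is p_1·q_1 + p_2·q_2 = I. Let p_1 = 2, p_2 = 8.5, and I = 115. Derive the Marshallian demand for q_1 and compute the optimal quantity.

After buying the subsistence bundle (10, 8), a share 0.4 of the remaining income goes to q_1: q_1* = 10 + 0.4·(I − 10p_1 − 8p_2)/p_1.
Discretionary income = 115 − 10·2 − 8·8.5 = 27; q_1* = 10 + 0.4·27/2 = 15.4.

q_1* = 15.4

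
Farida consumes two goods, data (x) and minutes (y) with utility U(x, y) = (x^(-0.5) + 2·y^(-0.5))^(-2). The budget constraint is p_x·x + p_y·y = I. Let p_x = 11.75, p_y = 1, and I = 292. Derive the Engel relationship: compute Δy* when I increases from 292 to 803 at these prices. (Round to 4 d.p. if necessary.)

MRS = MU_x/MU_y = (1/2)·(y/x)^(1.5). Set equal to p_x/p_y.
Solve for the ratio: y/x = [2·p_x/p_y]^(2/3).
Substitute y = (y/x)·x into the budget: x* = I/(p_x + p_y·(y/x)).
Numerically y/x = 8.20437, so x* = 292/(11.75 + 1·8.20437) = 14.6334 and y* = 8.20437·14.6334 = 120.0577.
At I' = 803: y* = 330.1587. Change: 330.1587 − 120.0577 = 210.101.

Δy* = 210.101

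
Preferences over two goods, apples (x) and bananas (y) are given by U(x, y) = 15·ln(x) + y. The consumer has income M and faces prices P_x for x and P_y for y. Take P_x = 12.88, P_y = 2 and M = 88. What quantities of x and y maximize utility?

x* = 2.3292, y* = 29

Set MRS = P_x/P_y: (15/x)/1 = P_x/P_y.
So x*(P_x,P_y) = 15·P_y/P_x, independent of income; and y* = (M − 15·P_y)/P_y.
At the given prices: x* = 15·2/12.88 = 2.3292, and y* = 29.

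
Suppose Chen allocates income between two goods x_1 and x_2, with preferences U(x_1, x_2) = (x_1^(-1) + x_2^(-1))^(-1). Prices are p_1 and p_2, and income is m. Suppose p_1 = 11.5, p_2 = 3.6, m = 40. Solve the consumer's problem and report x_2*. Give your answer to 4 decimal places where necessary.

x_2* = 3.9863

MRS = MU_x_1/MU_x_2 = (x_2/x_1)^(2). Set equal to p_1/p_2.
Hence x_2/x_1 = (p_1/p_2)^(1/(2)), i.e. raised to the 0.5 power.
Substitute x_2 = (x_2/x_1)·x_1 into the budget: x_1* = m/(p_1 + p_2·(x_2/x_1)).
Numerically x_2/x_1 = 1.787301, so x_1* = 40/(11.5 + 3.6·1.787301) = 2.2304 and x_2* = 1.787301·2.2304 = 3.9863.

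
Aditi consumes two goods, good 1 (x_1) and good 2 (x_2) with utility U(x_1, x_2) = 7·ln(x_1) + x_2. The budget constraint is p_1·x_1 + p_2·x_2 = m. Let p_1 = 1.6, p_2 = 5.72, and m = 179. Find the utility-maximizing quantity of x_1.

MU_x_1 = 7/x_1, MU_x_2 = 1. Tangency: 7/x_1 = p_1/p_2.
So x_1*(p_1,p_2) = 7·p_2/p_1, independent of income; and x_2* = (m − 7·p_2)/p_2.
At the given prices: x_1* = 7·5.72/1.6 = 25.025.

x_1* = 25.025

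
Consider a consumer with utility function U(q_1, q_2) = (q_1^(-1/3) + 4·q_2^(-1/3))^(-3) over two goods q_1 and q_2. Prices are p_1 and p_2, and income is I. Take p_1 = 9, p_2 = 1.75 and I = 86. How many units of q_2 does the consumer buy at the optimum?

q_2* = 32.0687

MRS = MU_q_1/MU_q_2 = (1/4)·(q_2/q_1)^(4/3). Set equal to p_1/p_2.
Hence q_2/q_1 = (4·p_1/p_2)^(1/(4/3)), i.e. raised to the 0.75 power.
With the ratio pinned down, the budget gives q_1* = I/(p_1 + p_2·(q_2/q_1)) and q_2* = (q_2/q_1)·q_1*.
Numerically q_2/q_1 = 9.65936, so q_1* = 86/(9 + 1.75·9.65936) = 3.32 and q_2* = 9.65936·3.32 = 32.0687.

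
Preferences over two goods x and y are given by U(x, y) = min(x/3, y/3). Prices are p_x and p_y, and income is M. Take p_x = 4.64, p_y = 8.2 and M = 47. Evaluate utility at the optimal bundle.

V = 1.2201

Leontief preferences: the optimum is at the kink where x/3 = y/3, i.e. y = x.
Budget: p_x·x + p_y·x = M, so (3·p_x + 3·p_y)·x = 3·M.
Demand: x*(p_x,p_y,M) = 3·M/(3·p_x + 3·p_y), y* = 3·M/(3·p_x + 3·p_y).
Here 3·4.64 + 3·8.2 = 38.52, giving x* = 3.6604 and y* = 3.6604.
Utility at the optimum: U(3.6604, 3.6604) = 1.2201.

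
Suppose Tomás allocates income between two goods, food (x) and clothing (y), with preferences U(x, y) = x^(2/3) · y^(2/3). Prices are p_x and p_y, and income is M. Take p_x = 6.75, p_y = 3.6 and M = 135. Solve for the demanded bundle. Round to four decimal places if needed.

x* = 10, y* = 18.75

Tangency: MRS = y/x = p_x/p_y.
Rearranging, p_y·y = p_x·x. Substituting into the budget gives p_x·x·(1 + 1) = M.
Demand: x*(p_x,p_y,M) = 0.5·M/p_x and y* = 0.5·M/p_y.
At p_x=6.75, p_y=3.6, M=135: x* = 0.5·135/6.75 = 10, y* = 18.75.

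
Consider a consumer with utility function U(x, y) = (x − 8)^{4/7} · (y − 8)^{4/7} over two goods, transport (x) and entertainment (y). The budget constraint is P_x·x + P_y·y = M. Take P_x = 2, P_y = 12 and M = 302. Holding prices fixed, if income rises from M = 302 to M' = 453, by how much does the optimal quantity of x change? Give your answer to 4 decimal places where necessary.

Δx* = 37.75

Discretionary income = 302 − 8·2 − 8·12 = 190; x* = 8 + 0.5·190/2 = 55.5.
At M' = 453: x* = 93.25. Change: 93.25 − 55.5 = 37.75.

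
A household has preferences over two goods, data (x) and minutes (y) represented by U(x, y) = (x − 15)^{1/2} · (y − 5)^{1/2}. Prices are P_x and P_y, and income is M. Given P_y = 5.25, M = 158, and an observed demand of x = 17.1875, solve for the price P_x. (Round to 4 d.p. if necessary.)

MRS = (y−5)/(x−15). Tangency with P_x/P_y gives y−5 = (P_x/P_y)·(x−15).
Substituting into the budget: x* = 15 + 0.5·(M − 15·P_x − 5·P_y)/P_x, and y* = 5 + 0.5·(…)/P_y.
Set x* = 17.1875 in the demand function and solve for P_x: P_x = 6.8.

P_x = 6.8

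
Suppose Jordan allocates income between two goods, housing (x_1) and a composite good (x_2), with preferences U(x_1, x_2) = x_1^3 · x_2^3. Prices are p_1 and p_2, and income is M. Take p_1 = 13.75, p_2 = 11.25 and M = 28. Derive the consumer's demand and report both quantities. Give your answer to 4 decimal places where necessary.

x_1* = 1.0182, x_2* = 1.2444

MU_x_1/MU_x_2 = (3·x_2)/(3·x_1); tangency sets this equal to p_1/p_2.
So 3·p_2·x_2 = 3·p_1·x_1; combined with the budget, a share 0.5 of income goes to x_1.
Demand: x_1*(p_1,p_2,M) = 0.5·M/p_1 and x_2* = 0.5·M/p_2.
At p_1=13.75, p_2=11.25, M=28: x_1* = 0.5·28/13.75 = 1.0182, x_2* = 1.2444.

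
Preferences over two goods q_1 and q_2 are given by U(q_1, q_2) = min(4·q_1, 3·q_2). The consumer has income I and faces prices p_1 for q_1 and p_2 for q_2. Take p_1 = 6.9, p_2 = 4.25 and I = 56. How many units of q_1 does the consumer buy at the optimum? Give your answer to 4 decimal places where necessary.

q_1* = 4.4562

Leontief preferences: the optimum is at the kink where q_1/3 = q_2/4, i.e. q_2 = (4/3)·q_1.
Budget: p_1·q_1 + p_2·(4/3)·q_1 = I, so (3·p_1 + 4·p_2)·q_1 = 3·I.
Demand: q_1*(p_1,p_2,I) = 3·I/(3·p_1 + 4·p_2), q_2* = 4·I/(3·p_1 + 4·p_2).
Here 3·6.9 + 4·4.25 = 37.7, giving q_1* = 4.4562.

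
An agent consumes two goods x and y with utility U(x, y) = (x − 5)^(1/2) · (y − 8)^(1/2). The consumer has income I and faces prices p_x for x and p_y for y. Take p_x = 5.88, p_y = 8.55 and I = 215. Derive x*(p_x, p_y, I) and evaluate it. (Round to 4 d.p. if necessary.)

MRS = (y−8)/(x−5). Tangency with p_x/p_y gives y−8 = (p_x/p_y)·(x−5).
Substituting into the budget: x* = 5 + 0.5·(I − 5·p_x − 8·p_y)/p_x, and y* = 8 + 0.5·(…)/p_y.
Discretionary income = 215 − 5·5.88 − 8·8.55 = 117.2; x* = 5 + 0.5·117.2/5.88 = 14.966.

x* = 14.966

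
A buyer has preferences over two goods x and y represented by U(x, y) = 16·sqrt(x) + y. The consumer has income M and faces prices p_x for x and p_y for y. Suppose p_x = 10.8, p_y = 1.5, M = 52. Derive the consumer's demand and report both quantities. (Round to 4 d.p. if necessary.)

x* = 1.2346, y* = 25.7778

Plugging in: x* = (8·1.5/10.8)² = 1.2346, y* = 25.7778.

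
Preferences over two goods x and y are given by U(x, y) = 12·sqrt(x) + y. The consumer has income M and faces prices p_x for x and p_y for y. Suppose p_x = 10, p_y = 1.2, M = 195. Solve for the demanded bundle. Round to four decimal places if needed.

Utility is quasi-linear in y; the FOC for x is 6/√x = p_x/p_y.
Solve: √x = 6·p_y/p_x, so x*(p_x,p_y) = (6·p_y/p_x)², and y* = (M − p_x·x*)/p_y.
Plugging in: x* = (6·1.2/10)² = 0.5184, y* = 158.18.

x* = 0.5184, y* = 158.18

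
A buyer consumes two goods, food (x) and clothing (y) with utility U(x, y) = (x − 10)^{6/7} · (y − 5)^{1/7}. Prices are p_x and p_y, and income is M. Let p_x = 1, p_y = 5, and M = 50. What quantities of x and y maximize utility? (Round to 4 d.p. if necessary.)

This is Cobb-Douglas in (x−10, y−5): tangency gives 6/7·p_y·(y−5) = 1/7·p_x·(x−10).
After buying the subsistence bundle (10, 5), a share 6/7 of the remaining income goes to x: x* = 10 + 6/7·(M − 10p_x − 5p_y)/p_x.
Discretionary income = 50 − 10·1 − 5·5 = 15; x* = 10 + 6/7·15/1 = 22.8571; y* = 5 + 1/7·15/5 = 5.4286.

x* = 22.8571, y* = 5.4286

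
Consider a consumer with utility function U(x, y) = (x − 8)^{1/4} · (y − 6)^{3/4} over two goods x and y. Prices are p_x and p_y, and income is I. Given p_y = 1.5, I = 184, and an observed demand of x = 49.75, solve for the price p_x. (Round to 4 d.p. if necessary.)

Let x' = x−8, y' = y−6. MRS = (1/3)·y'/x' = p_x/p_y.
Substituting into the budget: x* = 8 + 0.25·(I − 8·p_x − 6·p_y)/p_x, and y* = 6 + 0.75·(…)/p_y.
Set x* = 49.75 in the demand function and solve for p_x: p_x = 1.

p_x = 1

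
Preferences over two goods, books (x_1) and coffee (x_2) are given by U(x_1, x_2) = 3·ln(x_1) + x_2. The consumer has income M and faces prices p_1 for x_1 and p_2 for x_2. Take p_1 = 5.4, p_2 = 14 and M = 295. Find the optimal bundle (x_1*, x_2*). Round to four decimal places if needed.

Set MRS = p_1/p_2: (3/x_1)/1 = p_1/p_2.
So x_1*(p_1,p_2) = 3·p_2/p_1, independent of income; and x_2* = (M − 3·p_2)/p_2.
At the given prices: x_1* = 3·14/5.4 = 7.7778, and x_2* = 18.0714.

x_1* = 7.7778, x_2* = 18.0714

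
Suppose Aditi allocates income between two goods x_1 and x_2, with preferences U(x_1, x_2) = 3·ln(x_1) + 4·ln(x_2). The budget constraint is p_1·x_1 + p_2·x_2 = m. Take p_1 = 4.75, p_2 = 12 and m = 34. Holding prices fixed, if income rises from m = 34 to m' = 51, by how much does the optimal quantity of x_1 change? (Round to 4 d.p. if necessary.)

MU_x_1/MU_x_2 = (3·x_2)/(4·x_1); tangency sets this equal to p_1/p_2.
Rearranging, p_2·x_2 = (4/3)·p_1·x_1. Substituting into the budget gives p_1·x_1·(1 + (4/3)) = m.
Demand: x_1*(p_1,p_2,m) = 3/7·m/p_1 and x_2* = 4/7·m/p_2.
At p_1=4.75, p_2=12, m=34: x_1* = 3/7·34/4.75 = 3.0677.
At m' = 51: x_1* = 4.6015. Change: 4.6015 − 3.0677 = 1.5338.

Δx_1* = 1.5338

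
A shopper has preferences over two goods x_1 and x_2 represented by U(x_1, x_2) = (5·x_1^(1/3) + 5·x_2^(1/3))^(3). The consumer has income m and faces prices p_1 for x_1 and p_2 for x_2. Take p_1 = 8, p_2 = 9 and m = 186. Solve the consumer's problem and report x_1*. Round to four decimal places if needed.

Numerically x_2/x_1 = 0.838052, so x_1* = 186/(8 + 9·0.838052) = 11.9672.

x_1* = 11.9672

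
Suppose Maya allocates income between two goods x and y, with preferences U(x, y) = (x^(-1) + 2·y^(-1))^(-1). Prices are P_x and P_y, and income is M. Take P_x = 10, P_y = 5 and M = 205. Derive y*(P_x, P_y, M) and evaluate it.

MRS = MU_x/MU_y = (1/2)·(y/x)^(2). Set equal to P_x/P_y.
Solve for the ratio: y/x = [2·P_x/P_y]^(0.5).
Substitute y = (y/x)·x into the budget: x* = M/(P_x + P_y·(y/x)).
Numerically y/x = 2, so x* = 205/(10 + 5·2) = 10.25 and y* = 2·10.25 = 20.5.

y* = 20.5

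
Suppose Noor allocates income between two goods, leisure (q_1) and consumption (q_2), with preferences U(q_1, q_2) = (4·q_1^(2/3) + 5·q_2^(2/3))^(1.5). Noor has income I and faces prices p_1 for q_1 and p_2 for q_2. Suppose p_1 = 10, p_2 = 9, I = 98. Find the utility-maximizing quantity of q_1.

MRS = MU_q_1/MU_q_2 = (4/5)·(q_2/q_1)^(1/3). Set equal to p_1/p_2.
Hence q_2/q_1 = ((5/4)·p_1/p_2)^(1/(1/3)), i.e. raised to the 3 power.
Substitute q_2 = (q_2/q_1)·q_1 into the budget: q_1* = I/(p_1 + p_2·(q_2/q_1)).
Numerically q_2/q_1 = 2.679184, so q_1* = 98/(10 + 9·2.679184) = 2.8728.

q_1* = 2.8728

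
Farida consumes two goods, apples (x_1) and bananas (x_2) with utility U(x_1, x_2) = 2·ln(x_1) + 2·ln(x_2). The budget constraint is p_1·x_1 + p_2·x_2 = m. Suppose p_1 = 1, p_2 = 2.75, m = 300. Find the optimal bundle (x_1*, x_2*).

The MRS is x_2/x_1. Set MRS = p_1/p_2.
So 2·p_2·x_2 = 2·p_1·x_1; combined with the budget, a share 0.5 of income goes to x_1.
Demand: x_1*(p_1,p_2,m) = 0.5·m/p_1 and x_2* = 0.5·m/p_2.
At p_1=1, p_2=2.75, m=300: x_1* = 0.5·300/1 = 150, x_2* = 54.5455.

x_1* = 150, x_2* = 54.5455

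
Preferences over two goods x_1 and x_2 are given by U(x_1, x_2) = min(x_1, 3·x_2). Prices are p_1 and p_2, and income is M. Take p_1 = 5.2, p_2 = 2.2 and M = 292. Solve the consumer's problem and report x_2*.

With perfect complements, no substitution: consume in ratio x_1:x_2 = 3:1.
Budget: p_1·x_1 + p_2·(1/3)·x_1 = M, so (3·p_1 + p_2)·x_1 = 3·M.
Demand: x_1*(p_1,p_2,M) = 3·M/(3·p_1 + p_2), x_2* = M/(3·p_1 + p_2).
Here 3·5.2 + 2.2 = 17.8, giving x_2* = 16.4045.

x_2* = 16.4045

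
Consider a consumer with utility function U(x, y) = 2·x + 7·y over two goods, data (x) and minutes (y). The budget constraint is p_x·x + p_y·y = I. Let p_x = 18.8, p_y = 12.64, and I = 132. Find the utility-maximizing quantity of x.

x* = 0

Numerically: x* = 0, y* = 10.443.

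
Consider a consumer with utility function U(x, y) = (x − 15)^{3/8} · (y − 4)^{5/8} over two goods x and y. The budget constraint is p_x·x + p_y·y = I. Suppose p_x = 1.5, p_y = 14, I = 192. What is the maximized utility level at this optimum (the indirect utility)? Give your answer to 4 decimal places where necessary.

V = 9.6676

Let x' = x−15, y' = y−4. MRS = (3/5)·y'/x' = p_x/p_y.
After buying the subsistence bundle (15, 4), a share 0.375 of the remaining income goes to x: x* = 15 + 0.375·(I − 15p_x − 4p_y)/p_x.
Discretionary income = 192 − 15·1.5 − 4·14 = 113.5; x* = 15 + 0.375·113.5/1.5 = 43.375; y* = 4 + 0.625·113.5/14 = 9.067.
Utility at the optimum: U(43.375, 9.067) = 9.6676.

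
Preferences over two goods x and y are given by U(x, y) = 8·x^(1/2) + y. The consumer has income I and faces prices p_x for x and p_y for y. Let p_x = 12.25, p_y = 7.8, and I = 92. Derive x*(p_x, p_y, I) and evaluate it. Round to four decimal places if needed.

Set MRS = p_x/p_y: 4·x^(−1/2) = p_x/p_y.
Solve: √x = 4·p_y/p_x, so x*(p_x,p_y) = (4·p_y/p_x)², and y* = (I − p_x·x*)/p_y.
Plugging in: x* = (4·7.8/12.25)² = 6.4869.

x* = 6.4869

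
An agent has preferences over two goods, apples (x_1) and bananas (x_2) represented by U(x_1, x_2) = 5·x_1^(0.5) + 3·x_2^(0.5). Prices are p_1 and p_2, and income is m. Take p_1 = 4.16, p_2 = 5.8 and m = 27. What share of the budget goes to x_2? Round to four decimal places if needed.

From the CES first-order condition, (5/3)·(x_2/x_1)^(0.5) = p_1/p_2.
Solve for the ratio: x_2/x_1 = [(3/5)·p_1/p_2]^(2).
With the ratio pinned down, the budget gives x_1* = m/(p_1 + p_2·(x_2/x_1)) and x_2* = (x_2/x_1)·x_1*.
Numerically x_2/x_1 = 0.185197, so x_1* = 27/(4.16 + 5.8·0.185197) = 5.1584 and x_2* = 0.185197·5.1584 = 0.9553.
Expenditure on x_2: 5.8·0.9553 = 5.5409; share = 0.2052.

share on x_2 = 0.2052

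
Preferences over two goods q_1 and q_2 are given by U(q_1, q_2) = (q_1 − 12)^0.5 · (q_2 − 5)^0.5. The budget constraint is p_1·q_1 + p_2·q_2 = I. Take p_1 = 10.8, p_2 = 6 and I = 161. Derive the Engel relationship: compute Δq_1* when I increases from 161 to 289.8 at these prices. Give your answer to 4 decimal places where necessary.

Δq_1* = 5.963

This is Cobb-Douglas in (q_1−12, q_2−5): tangency gives 0.5·p_2·(q_2−5) = 0.5·p_1·(q_1−12).
After buying the subsistence bundle (12, 5), a share 0.5 of the remaining income goes to q_1: q_1* = 12 + 0.5·(I − 12p_1 − 5p_2)/p_1.
Discretionary income = 161 − 12·10.8 − 5·6 = 1.4; q_1* = 12 + 0.5·1.4/10.8 = 12.0648.
At I' = 289.8: q_1* = 18.0278. Change: 18.0278 − 12.0648 = 5.963.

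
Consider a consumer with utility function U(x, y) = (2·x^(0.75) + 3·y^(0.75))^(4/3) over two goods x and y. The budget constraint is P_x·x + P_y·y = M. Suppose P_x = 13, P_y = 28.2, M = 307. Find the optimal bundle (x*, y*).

From the CES first-order condition, (2/3)·(y/x)^(0.25) = P_x/P_y.
Solve for the ratio: y/x = [(3/2)·P_x/P_y]^(4).
Substitute y = (y/x)·x into the budget: x* = M/(P_x + P_y·(y/x)).
Numerically y/x = 0.228635, so x* = 307/(13 + 28.2·0.228635) = 15.7861 and y* = 0.228635·15.7861 = 3.6092.

x* = 15.7861, y* = 3.6092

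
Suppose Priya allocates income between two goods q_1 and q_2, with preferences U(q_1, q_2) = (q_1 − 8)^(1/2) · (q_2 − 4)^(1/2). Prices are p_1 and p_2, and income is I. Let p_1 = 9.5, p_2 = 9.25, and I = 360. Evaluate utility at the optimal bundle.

Let q_1' = q_1−8, q_2' = q_2−4. MRS = q_2'/q_1' = p_1/p_2.
After buying the subsistence bundle (8, 4), a share 0.5 of the remaining income goes to q_1: q_1* = 8 + 0.5·(I − 8p_1 − 4p_2)/p_1.
Discretionary income = 360 − 8·9.5 − 4·9.25 = 247; q_1* = 8 + 0.5·247/9.5 = 21; q_2* = 4 + 0.5·247/9.25 = 17.3514.
Utility at the optimum: U(21, 17.3514) = 13.1745.

V = 13.1745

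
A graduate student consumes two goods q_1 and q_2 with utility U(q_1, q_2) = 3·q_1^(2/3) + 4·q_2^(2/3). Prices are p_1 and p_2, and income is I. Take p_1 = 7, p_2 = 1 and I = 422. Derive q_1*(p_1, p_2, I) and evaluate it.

MRS = MU_q_1/MU_q_2 = (3/4)·(q_2/q_1)^(1/3). Set equal to p_1/p_2.
Hence q_2/q_1 = ((4/3)·p_1/p_2)^(1/(1/3)), i.e. raised to the 3 power.
Substitute q_2 = (q_2/q_1)·q_1 into the budget: q_1* = I/(p_1 + p_2·(q_2/q_1)).
Numerically q_2/q_1 = 813.037037, so q_1* = 422/(7 + 1·813.037037) = 0.5146.

q_1* = 0.5146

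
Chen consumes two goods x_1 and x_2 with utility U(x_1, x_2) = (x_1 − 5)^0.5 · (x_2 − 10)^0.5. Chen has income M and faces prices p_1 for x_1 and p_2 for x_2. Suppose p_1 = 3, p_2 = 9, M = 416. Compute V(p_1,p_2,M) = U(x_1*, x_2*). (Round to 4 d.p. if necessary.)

This is Cobb-Douglas in (x_1−5, x_2−10): tangency gives 0.5·p_2·(x_2−10) = 0.5·p_1·(x_1−5).
After buying the subsistence bundle (5, 10), a share 0.5 of the remaining income goes to x_1: x_1* = 5 + 0.5·(M − 5p_1 − 10p_2)/p_1.
Discretionary income = 416 − 5·3 − 10·9 = 311; x_1* = 5 + 0.5·311/3 = 56.8333; x_2* = 10 + 0.5·311/9 = 27.2778.
Utility at the optimum: U(56.8333, 27.2778) = 29.926.

V = 29.926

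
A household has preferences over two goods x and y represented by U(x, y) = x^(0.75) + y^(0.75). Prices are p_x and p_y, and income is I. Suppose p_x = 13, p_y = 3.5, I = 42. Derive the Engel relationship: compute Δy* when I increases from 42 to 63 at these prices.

Numerically y/x = 190.327364, so x* = 42/(13 + 3.5·190.327364) = 0.0618 and y* = 190.327364·0.0618 = 11.7703.
At I' = 63: y* = 17.6554. Change: 17.6554 − 11.7703 = 5.8851.

Δy* = 5.8851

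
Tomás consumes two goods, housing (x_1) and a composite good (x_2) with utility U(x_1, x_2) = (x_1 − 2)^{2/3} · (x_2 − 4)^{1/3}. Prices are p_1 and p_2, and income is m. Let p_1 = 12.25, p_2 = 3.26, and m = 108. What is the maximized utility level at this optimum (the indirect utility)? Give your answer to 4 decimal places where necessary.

V = 4.7316

MRS = 2·(x_2−4)/(x_1−2). Tangency with p_1/p_2 gives x_2−4 = (1/2)·(p_1/p_2)·(x_1−2).
After buying the subsistence bundle (2, 4), a share 2/3 of the remaining income goes to x_1: x_1* = 2 + 2/3·(m − 2p_1 − 4p_2)/p_1.
Discretionary income = 108 − 2·12.25 − 4·3.26 = 70.46; x_1* = 2 + 2/3·70.46/12.25 = 5.8346; x_2* = 4 + 1/3·70.46/3.26 = 11.2045.
Utility at the optimum: U(5.8346, 11.2045) = 4.7316.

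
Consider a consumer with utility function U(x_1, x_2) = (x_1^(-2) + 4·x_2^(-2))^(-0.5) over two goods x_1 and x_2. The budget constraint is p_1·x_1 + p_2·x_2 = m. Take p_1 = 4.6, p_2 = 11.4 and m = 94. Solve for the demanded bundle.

x_1* = 5.2302, x_2* = 6.1352

From the CES first-order condition, (1/4)·(x_2/x_1)^(3) = p_1/p_2.
Solve for the ratio: x_2/x_1 = [4·p_1/p_2]^(1/3).
Substitute x_2 = (x_2/x_1)·x_1 into the budget: x_1* = m/(p_1 + p_2·(x_2/x_1)).
Numerically x_2/x_1 = 1.173017, so x_1* = 94/(4.6 + 11.4·1.173017) = 5.2302 and x_2* = 1.173017·5.2302 = 6.1352.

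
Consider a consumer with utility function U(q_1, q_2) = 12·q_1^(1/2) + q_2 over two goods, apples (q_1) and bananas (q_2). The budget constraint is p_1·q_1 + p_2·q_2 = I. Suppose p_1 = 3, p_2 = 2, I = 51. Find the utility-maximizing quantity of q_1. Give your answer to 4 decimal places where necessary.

q_1* = 16

MU_q_1 = 6/√q_1, MU_q_2 = 1. Tangency: 6/√q_1 = p_1/p_2.
Solve: √q_1 = 6·p_2/p_1, so q_1*(p_1,p_2) = (6·p_2/p_1)², and q_2* = (I − p_1·q_1*)/p_2.
Plugging in: q_1* = (6·2/3)² = 16.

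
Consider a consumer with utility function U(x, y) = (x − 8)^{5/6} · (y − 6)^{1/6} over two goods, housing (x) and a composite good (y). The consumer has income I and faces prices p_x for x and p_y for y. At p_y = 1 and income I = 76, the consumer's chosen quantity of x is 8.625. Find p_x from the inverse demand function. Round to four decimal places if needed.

p_x = 8

MRS = 5·(y−6)/(x−8). Tangency with p_x/p_y gives y−6 = (1/5)·(p_x/p_y)·(x−8).
Substituting into the budget: x* = 8 + 5/6·(I − 8·p_x − 6·p_y)/p_x, and y* = 6 + 1/6·(…)/p_y.
Set x* = 8.625 in the demand function and solve for p_x: p_x = 8.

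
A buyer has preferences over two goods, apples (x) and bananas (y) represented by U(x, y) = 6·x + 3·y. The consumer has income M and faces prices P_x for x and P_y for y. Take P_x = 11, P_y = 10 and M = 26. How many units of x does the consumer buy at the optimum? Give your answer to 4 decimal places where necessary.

x* = 2.3636

Perfect substitutes: compare marginal utility per dollar. 6/P_x vs 3/P_y → 0.5455 vs 0.3.
x gives more utility per dollar, so spend all income on x: x* = M/P_x, y* = 0.
Numerically: x* = 2.3636, y* = 0.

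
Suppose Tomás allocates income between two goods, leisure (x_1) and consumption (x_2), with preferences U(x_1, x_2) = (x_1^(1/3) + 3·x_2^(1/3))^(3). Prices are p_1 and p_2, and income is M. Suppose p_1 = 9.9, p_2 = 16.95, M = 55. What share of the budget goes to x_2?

With the ratio pinned down, the budget gives x_1* = M/(p_1 + p_2·(x_2/x_1)) and x_2* = (x_2/x_1)·x_1*.
Numerically x_2/x_1 = 2.319424, so x_1* = 55/(9.9 + 16.95·2.319424) = 1.1176 and x_2* = 2.319424·1.1176 = 2.5921.
Expenditure on x_2: 16.95·2.5921 = 43.9361; share = 0.7988.

share on x_2 = 0.7988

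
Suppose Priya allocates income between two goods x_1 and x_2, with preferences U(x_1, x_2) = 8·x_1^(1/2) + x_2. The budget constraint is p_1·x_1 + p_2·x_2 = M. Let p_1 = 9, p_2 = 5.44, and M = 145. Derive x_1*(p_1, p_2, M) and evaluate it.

x_1* = 5.8456

MU_x_1 = 4/√x_1, MU_x_2 = 1. Tangency: 4/√x_1 = p_1/p_2.
Thus x_1* = (4·p_2/p_1)² — independent of M — with the rest of income spent on x_2.
Plugging in: x_1* = (4·5.44/9)² = 5.8456.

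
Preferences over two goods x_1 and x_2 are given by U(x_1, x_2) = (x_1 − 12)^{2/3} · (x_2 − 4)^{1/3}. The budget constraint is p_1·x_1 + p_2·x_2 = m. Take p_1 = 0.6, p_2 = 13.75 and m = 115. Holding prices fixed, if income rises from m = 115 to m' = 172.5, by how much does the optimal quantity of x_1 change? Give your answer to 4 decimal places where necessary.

Δx_1* = 63.8889

Let x_1' = x_1−12, x_2' = x_2−4. MRS = 2·x_2'/x_1' = p_1/p_2.
Substituting into the budget: x_1* = 12 + 2/3·(m − 12·p_1 − 4·p_2)/p_1, and x_2* = 4 + 1/3·(…)/p_2.
Discretionary income = 115 − 12·0.6 − 4·13.75 = 52.8; x_1* = 12 + 2/3·52.8/0.6 = 70.6667.
At m' = 172.5: x_1* = 134.5556. Change: 134.5556 − 70.6667 = 63.8889.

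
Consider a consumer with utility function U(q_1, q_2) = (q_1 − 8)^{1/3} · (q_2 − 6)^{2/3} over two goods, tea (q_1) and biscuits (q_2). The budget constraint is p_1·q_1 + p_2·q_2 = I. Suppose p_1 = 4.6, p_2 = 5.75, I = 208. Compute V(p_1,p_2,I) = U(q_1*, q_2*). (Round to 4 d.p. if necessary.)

Discretionary income = 208 − 8·4.6 − 6·5.75 = 136.7; q_1* = 8 + 1/3·136.7/4.6 = 17.9058; q_2* = 6 + 2/3·136.7/5.75 = 21.8493.
Utility at the optimum: U(17.9058, 21.8493) = 13.5509.

V = 13.5509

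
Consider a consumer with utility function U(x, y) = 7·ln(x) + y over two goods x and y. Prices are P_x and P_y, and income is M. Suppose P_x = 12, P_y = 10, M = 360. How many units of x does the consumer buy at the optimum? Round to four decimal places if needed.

MU_x = 7/x, MU_y = 1. Tangency: 7/x = P_x/P_y.
So x*(P_x,P_y) = 7·P_y/P_x, independent of income; and y* = (M − 7·P_y)/P_y.
At the given prices: x* = 7·10/12 = 5.8333.

x* = 5.8333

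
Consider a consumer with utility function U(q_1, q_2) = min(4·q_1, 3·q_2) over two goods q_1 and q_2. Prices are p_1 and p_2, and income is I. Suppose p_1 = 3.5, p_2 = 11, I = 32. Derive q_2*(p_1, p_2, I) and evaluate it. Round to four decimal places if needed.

With perfect complements, no substitution: consume in ratio q_1:q_2 = 3:4.
Budget: p_1·q_1 + p_2·(4/3)·q_1 = I, so (3·p_1 + 4·p_2)·q_1 = 3·I.
Demand: q_1*(p_1,p_2,I) = 3·I/(3·p_1 + 4·p_2), q_2* = 4·I/(3·p_1 + 4·p_2).
Here 3·3.5 + 4·11 = 54.5, giving q_2* = 2.3486.

q_2* = 2.3486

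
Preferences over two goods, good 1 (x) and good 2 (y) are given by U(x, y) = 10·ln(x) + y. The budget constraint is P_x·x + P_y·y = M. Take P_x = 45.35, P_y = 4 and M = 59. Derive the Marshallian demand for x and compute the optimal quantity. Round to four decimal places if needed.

MU_x = 10/x, MU_y = 1. Tangency: 10/x = P_x/P_y.
So x*(P_x,P_y) = 10·P_y/P_x, independent of income; and y* = (M − 10·P_y)/P_y.
At the given prices: x* = 10·4/45.35 = 0.882.

x* = 0.882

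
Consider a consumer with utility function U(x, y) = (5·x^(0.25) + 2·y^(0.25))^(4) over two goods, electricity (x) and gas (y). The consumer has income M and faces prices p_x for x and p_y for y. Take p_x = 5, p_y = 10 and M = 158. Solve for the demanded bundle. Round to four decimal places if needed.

x* = 25.6094, y* = 2.9953

From the CES first-order condition, (5/2)·(y/x)^(0.75) = p_x/p_y.
Solve for the ratio: y/x = [(2/5)·p_x/p_y]^(4/3).
Substitute y = (y/x)·x into the budget: x* = M/(p_x + p_y·(y/x)).
Numerically y/x = 0.116961, so x* = 158/(5 + 10·0.116961) = 25.6094 and y* = 0.116961·25.6094 = 2.9953.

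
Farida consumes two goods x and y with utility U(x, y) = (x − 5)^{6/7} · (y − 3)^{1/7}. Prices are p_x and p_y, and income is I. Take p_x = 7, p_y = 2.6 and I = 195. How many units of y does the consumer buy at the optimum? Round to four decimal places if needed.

This is Cobb-Douglas in (x−5, y−3): tangency gives 6/7·p_y·(y−3) = 1/7·p_x·(x−5).
Substituting into the budget: x* = 5 + 6/7·(I − 5·p_x − 3·p_y)/p_x, and y* = 3 + 1/7·(…)/p_y.
Discretionary income = 195 − 5·7 − 3·2.6 = 152.2; y* = 3 + 1/7·152.2/2.6 = 11.3626.

y* = 11.3626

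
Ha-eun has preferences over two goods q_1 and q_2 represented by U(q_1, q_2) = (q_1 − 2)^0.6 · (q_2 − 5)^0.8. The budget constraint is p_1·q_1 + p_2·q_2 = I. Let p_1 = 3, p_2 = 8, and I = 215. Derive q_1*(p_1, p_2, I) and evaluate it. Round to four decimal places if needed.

q_1* = 26.1429

This is Cobb-Douglas in (q_1−2, q_2−5): tangency gives 0.6·p_2·(q_2−5) = 0.8·p_1·(q_1−2).
After buying the subsistence bundle (2, 5), a share 3/7 of the remaining income goes to q_1: q_1* = 2 + 3/7·(I − 2p_1 − 5p_2)/p_1.
Discretionary income = 215 − 2·3 − 5·8 = 169; q_1* = 2 + 3/7·169/3 = 26.1429.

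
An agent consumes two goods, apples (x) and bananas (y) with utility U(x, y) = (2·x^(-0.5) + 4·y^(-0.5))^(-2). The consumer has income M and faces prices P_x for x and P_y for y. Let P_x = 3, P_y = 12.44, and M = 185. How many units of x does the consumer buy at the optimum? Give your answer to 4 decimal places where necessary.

x* = 17.3696

MRS = MU_x/MU_y = (1/2)·(y/x)^(1.5). Set equal to P_x/P_y.
Hence y/x = (2·P_x/P_y)^(1/(1.5)), i.e. raised to the 2/3 power.
Substitute y = (y/x)·x into the budget: x* = M/(P_x + P_y·(y/x)).
Numerically y/x = 0.615017, so x* = 185/(3 + 12.44·0.615017) = 17.3696.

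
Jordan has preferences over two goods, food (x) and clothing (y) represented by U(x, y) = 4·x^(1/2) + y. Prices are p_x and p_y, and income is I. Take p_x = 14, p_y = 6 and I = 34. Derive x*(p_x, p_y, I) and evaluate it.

MU_x = 2/√x, MU_y = 1. Tangency: 2/√x = p_x/p_y.
Solve: √x = 2·p_y/p_x, so x*(p_x,p_y) = (2·p_y/p_x)², and y* = (I − p_x·x*)/p_y.
Plugging in: x* = (2·6/14)² = 0.7347.

x* = 0.7347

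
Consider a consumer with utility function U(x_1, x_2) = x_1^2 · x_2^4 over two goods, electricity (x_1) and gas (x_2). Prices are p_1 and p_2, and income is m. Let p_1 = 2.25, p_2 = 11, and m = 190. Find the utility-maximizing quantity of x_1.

MU_x_1/MU_x_2 = (2·x_2)/(4·x_1); tangency sets this equal to p_1/p_2.
Rearranging, p_2·x_2 = 2·p_1·x_1. Substituting into the budget gives p_1·x_1·(1 + 2) = m.
Demand: x_1*(p_1,p_2,m) = 1/3·m/p_1 and x_2* = 2/3·m/p_2.
At p_1=2.25, p_2=11, m=190: x_1* = 1/3·190/2.25 = 28.1481.

x_1* = 28.1481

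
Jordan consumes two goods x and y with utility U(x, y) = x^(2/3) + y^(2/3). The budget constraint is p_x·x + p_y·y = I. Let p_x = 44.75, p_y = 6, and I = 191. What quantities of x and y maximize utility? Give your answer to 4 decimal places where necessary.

x* = 0.0754, y* = 31.2712

MRS = MU_x/MU_y = (y/x)^(1/3). Set equal to p_x/p_y.
Hence y/x = (p_x/p_y)^(1/(1/3)), i.e. raised to the 3 power.
Substitute y = (y/x)·x into the budget: x* = I/(p_x + p_y·(y/x)).
Numerically y/x = 414.88274, so x* = 191/(44.75 + 6·414.88274) = 0.0754 and y* = 414.88274·0.0754 = 31.2712.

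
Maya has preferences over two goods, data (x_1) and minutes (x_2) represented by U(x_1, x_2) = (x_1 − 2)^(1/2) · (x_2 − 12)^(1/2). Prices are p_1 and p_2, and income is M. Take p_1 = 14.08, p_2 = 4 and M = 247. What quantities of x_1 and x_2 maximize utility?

x_1* = 8.0668, x_2* = 33.355

Let x_1' = x_1−2, x_2' = x_2−12. MRS = x_2'/x_1' = p_1/p_2.
Substituting into the budget: x_1* = 2 + 0.5·(M − 2·p_1 − 12·p_2)/p_1, and x_2* = 12 + 0.5·(…)/p_2.
Discretionary income = 247 − 2·14.08 − 12·4 = 170.84; x_1* = 2 + 0.5·170.84/14.08 = 8.0668; x_2* = 12 + 0.5·170.84/4 = 33.355.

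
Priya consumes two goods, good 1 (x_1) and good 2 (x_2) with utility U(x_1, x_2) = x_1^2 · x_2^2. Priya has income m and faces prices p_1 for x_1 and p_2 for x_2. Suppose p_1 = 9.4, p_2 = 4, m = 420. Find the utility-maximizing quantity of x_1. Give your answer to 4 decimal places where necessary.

Tangency: MRS = x_2/x_1 = p_1/p_2.
So 2·p_2·x_2 = 2·p_1·x_1; combined with the budget, a share 0.5 of income goes to x_1.
Demand: x_1*(p_1,p_2,m) = 0.5·m/p_1 and x_2* = 0.5·m/p_2.
At p_1=9.4, p_2=4, m=420: x_1* = 0.5·420/9.4 = 22.3404.

x_1* = 22.3404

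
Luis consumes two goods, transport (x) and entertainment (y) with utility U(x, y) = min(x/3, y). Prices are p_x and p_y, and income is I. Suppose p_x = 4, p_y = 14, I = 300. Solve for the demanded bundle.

x* = 34.6154, y* = 11.5385

Leontief preferences: the optimum is at the kink where x/3 = y/1, i.e. y = (1/3)·x.
Budget: p_x·x + p_y·(1/3)·x = I, so (3·p_x + p_y)·x = 3·I.
Demand: x*(p_x,p_y,I) = 3·I/(3·p_x + p_y), y* = I/(3·p_x + p_y).
Here 3·4 + 14 = 26, giving x* = 34.6154 and y* = 11.5385.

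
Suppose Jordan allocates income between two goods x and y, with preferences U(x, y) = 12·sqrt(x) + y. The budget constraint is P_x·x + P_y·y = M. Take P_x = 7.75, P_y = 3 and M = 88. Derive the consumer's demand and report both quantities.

Thus x* = (6·P_y/P_x)² — independent of M — with the rest of income spent on y.
Plugging in: x* = (6·3/7.75)² = 5.3944, y* = 15.3978.

x* = 5.3944, y* = 15.3978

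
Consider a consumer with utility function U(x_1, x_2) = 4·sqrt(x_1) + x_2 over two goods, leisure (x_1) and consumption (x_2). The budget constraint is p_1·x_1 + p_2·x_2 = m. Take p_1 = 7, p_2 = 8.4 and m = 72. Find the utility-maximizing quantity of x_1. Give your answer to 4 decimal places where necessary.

x_1* = 5.76

Thus x_1* = (2·p_2/p_1)² — independent of m — with the rest of income spent on x_2.
Plugging in: x_1* = (2·8.4/7)² = 5.76.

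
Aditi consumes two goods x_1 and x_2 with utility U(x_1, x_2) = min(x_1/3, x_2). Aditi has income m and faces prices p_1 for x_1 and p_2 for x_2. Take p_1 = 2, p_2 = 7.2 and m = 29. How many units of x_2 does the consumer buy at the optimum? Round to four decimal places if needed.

Leontief preferences: the optimum is at the kink where x_1/3 = x_2/1, i.e. x_2 = (1/3)·x_1.
Budget: p_1·x_1 + p_2·(1/3)·x_1 = m, so (3·p_1 + p_2)·x_1 = 3·m.
Demand: x_1*(p_1,p_2,m) = 3·m/(3·p_1 + p_2), x_2* = m/(3·p_1 + p_2).
Here 3·2 + 7.2 = 13.2, giving x_2* = 2.197.

x_2* = 2.197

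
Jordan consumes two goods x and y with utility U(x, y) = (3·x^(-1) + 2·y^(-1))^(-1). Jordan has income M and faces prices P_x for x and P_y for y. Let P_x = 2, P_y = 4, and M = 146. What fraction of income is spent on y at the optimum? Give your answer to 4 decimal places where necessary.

MRS = MU_x/MU_y = (3/2)·(y/x)^(2). Set equal to P_x/P_y.
Hence y/x = ((2/3)·P_x/P_y)^(1/(2)), i.e. raised to the 0.5 power.
With the ratio pinned down, the budget gives x* = M/(P_x + P_y·(y/x)) and y* = (y/x)·x*.
Numerically y/x = 0.57735, so x* = 146/(2 + 4·0.57735) = 33.8794 and y* = 0.57735·33.8794 = 19.5603.
Expenditure on y: 4·19.5603 = 78.2412; share = 0.5359.

share on y = 0.5359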